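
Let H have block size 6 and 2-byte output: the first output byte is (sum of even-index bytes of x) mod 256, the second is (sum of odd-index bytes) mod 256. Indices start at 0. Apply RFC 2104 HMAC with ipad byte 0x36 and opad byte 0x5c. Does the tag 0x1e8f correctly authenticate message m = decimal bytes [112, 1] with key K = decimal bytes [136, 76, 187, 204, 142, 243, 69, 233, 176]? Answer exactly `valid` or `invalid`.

valid

Key decimal bytes [136, 76, 187, 204, 142, 243, 69, 233, 176] = 88 4c bb cc 8e f3 45 e9 b0 is 9 bytes > B = 6, so hash it first: H(key) = c6 f4, then zero-pad to 6 bytes: K' = c6 f4 00 00 00 00.
K' ⊕ ipad = f0 c2 36 36 36 36; K' ⊕ opad = 9a a8 5c 5c 5c 5c.
Inner hash: even-index sum = 460 mod 256 = 204; odd-index sum = 303 mod 256 = 47 → cc 2f.
Outer hash (recomputed tag): even-index sum = 542 mod 256 = 30; odd-index sum = 399 mod 256 = 143 → 1e 8f.
Recomputed tag = 1e8f; claimed = 1e8f → match.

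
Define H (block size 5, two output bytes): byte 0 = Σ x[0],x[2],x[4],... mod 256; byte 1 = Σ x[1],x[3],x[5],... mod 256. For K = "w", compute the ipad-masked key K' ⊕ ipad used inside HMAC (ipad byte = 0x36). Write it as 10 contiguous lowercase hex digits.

4136363636

Key "w" = 77 is 1 byte ≤ B = 5; zero-pad to 5 bytes: K' = 77 00 00 00 00.
XOR each byte with 0x36: 77⊕36=41, 00⊕36=36, 00⊕36=36, 00⊕36=36, 00⊕36=36.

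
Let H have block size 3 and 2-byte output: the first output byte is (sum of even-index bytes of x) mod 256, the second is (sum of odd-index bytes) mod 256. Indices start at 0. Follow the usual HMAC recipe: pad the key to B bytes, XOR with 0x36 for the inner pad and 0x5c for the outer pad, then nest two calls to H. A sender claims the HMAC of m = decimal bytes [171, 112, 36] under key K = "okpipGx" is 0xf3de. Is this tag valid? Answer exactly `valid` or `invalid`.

Key "okpipGx" = 6f 6b 70 69 70 47 78 is 7 bytes > B = 3, so hash it first: H(key) = c7 1b, then zero-pad to 3 bytes: K' = c7 1b 00.
K' ⊕ ipad = f1 2d 36; K' ⊕ opad = 9b 47 5c.
Inner hash: even-index sum = 407 mod 256 = 151; odd-index sum = 252 mod 256 = 252 → 97 fc.
Outer hash (recomputed tag): even-index sum = 499 mod 256 = 243; odd-index sum = 222 mod 256 = 222 → f3 de.
Recomputed tag = f3de; claimed = f3de → match.

valid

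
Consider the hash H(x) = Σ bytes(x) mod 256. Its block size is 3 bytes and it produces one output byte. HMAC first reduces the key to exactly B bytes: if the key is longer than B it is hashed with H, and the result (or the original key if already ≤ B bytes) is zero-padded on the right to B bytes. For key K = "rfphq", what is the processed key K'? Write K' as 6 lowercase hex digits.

|K| = 5 > B = 3, so first hash the key.
H(K): sum = 114+102+112+104+113 = 545; mod 256 = 33 → 21.
Zero-pad H(K) = 21 to 3 bytes: K' = 21 00 00.

210000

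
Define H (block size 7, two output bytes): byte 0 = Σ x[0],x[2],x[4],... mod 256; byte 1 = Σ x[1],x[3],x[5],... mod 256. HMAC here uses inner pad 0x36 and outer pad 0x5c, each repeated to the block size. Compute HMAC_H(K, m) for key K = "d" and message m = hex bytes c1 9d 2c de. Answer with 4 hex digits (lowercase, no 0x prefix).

Key "d" = 64 is 1 byte ≤ B = 7; zero-pad to 7 bytes: K' = 64 00 00 00 00 00 00.
K' ⊕ ipad = 52 36 36 36 36 36 36.  K' ⊕ opad = 38 5c 5c 5c 5c 5c 5c.
Inner input = (K'⊕ipad) ∥ m = 52 36 36 36 36 36 36 ∥ c1 9d 2c de.
Inner hash: even-index sum = 623 mod 256 = 111; odd-index sum = 399 mod 256 = 143 → 6f 8f.
Outer input = (K'⊕opad) ∥ inner = 38 5c 5c 5c 5c 5c 5c ∥ 6f 8f.
Outer hash (tag): even-index sum = 475 mod 256 = 219; odd-index sum = 387 mod 256 = 131 → db 83.

db83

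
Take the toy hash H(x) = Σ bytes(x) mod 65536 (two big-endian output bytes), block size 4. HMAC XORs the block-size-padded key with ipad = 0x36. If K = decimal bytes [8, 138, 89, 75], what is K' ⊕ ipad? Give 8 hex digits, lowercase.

Key decimal bytes [8, 138, 89, 75] = 08 8a 59 4b is exactly B = 4 bytes: K' = 08 8a 59 4b.
XOR each byte with 0x36: 08⊕36=3e, 8a⊕36=bc, 59⊕36=6f, 4b⊕36=7d.

3ebc6f7d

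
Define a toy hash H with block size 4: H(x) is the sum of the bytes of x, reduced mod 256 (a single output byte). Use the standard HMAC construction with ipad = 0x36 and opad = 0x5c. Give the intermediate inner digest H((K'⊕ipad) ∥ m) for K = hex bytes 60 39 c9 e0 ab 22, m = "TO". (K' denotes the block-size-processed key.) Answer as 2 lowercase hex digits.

7e

Key hex bytes 60 39 c9 e0 ab 22 is 6 bytes > B = 4, so hash it first: H(key) = 0f, then zero-pad to 4 bytes: K' = 0f 00 00 00.
K' ⊕ ipad = 39 36 36 36.
Inner input = 39 36 36 36 ∥ 54 4f.
Inner hash: sum = 57+54+54+54+84+79 = 382; mod 256 = 126 → 7e.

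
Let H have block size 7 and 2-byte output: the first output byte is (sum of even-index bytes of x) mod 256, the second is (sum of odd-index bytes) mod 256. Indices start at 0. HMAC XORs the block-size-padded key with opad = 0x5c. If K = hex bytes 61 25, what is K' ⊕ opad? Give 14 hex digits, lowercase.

Key hex bytes 61 25 is 2 bytes ≤ B = 7; zero-pad to 7 bytes: K' = 61 25 00 00 00 00 00.
XOR each byte with 0x5c: 61⊕5c=3d, 25⊕5c=79, 00⊕5c=5c, 00⊕5c=5c, 00⊕5c=5c, 00⊕5c=5c, 00⊕5c=5c.

3d795c5c5c5c5c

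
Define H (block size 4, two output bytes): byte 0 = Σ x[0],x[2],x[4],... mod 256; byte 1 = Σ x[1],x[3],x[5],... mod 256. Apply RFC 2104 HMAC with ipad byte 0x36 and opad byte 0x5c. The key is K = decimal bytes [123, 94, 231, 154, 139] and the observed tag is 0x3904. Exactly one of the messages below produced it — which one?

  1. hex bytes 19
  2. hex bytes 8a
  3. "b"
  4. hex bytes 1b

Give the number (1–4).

4

Key decimal bytes [123, 94, 231, 154, 139] = 7b 5e e7 9a 8b is 5 bytes > B = 4, so hash it first: H(key) = ed f8, then zero-pad to 4 bytes: K' = ed f8 00 00.
K' ⊕ ipad = db ce 36 36; K' ⊕ opad = b1 a4 5c 5c.
m1: inner = H(db ce 36 36 19) = 2a 04; tag = H(b1 a4 5c 5c 2a 04) = 3704
m2: inner = H(db ce 36 36 8a) = 9b 04; tag = H(b1 a4 5c 5c 9b 04) = a804
m3: inner = H(db ce 36 36 62) = 73 04; tag = H(b1 a4 5c 5c 73 04) = 8004
m4: inner = H(db ce 36 36 1b) = 2c 04; tag = H(b1 a4 5c 5c 2c 04) = 3904 ← matches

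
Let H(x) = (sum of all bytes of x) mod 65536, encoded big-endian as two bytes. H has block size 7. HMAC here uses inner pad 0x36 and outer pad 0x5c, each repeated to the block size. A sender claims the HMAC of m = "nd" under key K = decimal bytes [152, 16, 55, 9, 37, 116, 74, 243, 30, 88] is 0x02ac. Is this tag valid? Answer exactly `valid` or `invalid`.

valid

Key decimal bytes [152, 16, 55, 9, 37, 116, 74, 243, 30, 88] = 98 10 37 09 25 74 4a f3 1e 58 is 10 bytes > B = 7, so hash it first: H(key) = 03 34, then zero-pad to 7 bytes: K' = 03 34 00 00 00 00 00.
K' ⊕ ipad = 35 02 36 36 36 36 36; K' ⊕ opad = 5f 68 5c 5c 5c 5c 5c.
Inner hash: sum = 53+2+54+54+54+54+54+110+100 = 535 → 02 17.
Outer hash (recomputed tag): sum = 95+104+92+92+92+92+92+2+23 = 684 → 02 ac.
Recomputed tag = 02ac; claimed = 02ac → match.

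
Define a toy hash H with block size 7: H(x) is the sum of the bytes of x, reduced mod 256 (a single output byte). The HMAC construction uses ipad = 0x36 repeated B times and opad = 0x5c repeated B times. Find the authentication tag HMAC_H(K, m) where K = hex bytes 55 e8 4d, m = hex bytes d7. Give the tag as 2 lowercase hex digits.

a9

Key hex bytes 55 e8 4d is 3 bytes ≤ B = 7; zero-pad to 7 bytes: K' = 55 e8 4d 00 00 00 00.
K' ⊕ ipad = 63 de 7b 36 36 36 36.  K' ⊕ opad = 09 b4 11 5c 5c 5c 5c.
Inner input = (K'⊕ipad) ∥ m = 63 de 7b 36 36 36 36 ∥ d7.
Inner hash: sum = 99+222+123+54+54+54+54+215 = 875; mod 256 = 107 → 6b.
Outer input = (K'⊕opad) ∥ inner = 09 b4 11 5c 5c 5c 5c ∥ 6b.
Outer hash (tag): sum = 9+180+17+92+92+92+92+107 = 681; mod 256 = 169 → a9.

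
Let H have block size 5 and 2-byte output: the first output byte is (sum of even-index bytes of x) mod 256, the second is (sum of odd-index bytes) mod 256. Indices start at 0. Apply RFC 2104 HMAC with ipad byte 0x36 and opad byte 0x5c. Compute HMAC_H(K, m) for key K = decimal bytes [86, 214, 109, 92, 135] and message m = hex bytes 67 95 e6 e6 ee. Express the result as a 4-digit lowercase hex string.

Key decimal bytes [86, 214, 109, 92, 135] = 56 d6 6d 5c 87 is exactly B = 5 bytes: K' = 56 d6 6d 5c 87.
K' ⊕ ipad = 60 e0 5b 6a b1.  K' ⊕ opad = 0a 8a 31 00 db.
Inner input = (K'⊕ipad) ∥ m = 60 e0 5b 6a b1 ∥ 67 95 e6 e6 ee.
Inner hash: even-index sum = 743 mod 256 = 231; odd-index sum = 901 mod 256 = 133 → e7 85.
Outer input = (K'⊕opad) ∥ inner = 0a 8a 31 00 db ∥ e7 85.
Outer hash (tag): even-index sum = 411 mod 256 = 155; odd-index sum = 369 mod 256 = 113 → 9b 71.

9b71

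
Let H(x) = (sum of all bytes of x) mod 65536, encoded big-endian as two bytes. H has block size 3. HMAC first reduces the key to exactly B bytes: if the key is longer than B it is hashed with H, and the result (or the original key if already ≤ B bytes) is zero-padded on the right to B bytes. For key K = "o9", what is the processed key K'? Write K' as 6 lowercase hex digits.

Key "o9" = 6f 39 is 2 bytes ≤ B = 3; zero-pad to 3 bytes: K' = 6f 39 00.

6f3900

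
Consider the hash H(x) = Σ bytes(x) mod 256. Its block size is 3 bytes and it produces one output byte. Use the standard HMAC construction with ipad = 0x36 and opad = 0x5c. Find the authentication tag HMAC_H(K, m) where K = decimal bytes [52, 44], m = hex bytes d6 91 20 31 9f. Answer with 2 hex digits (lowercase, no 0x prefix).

dd

Key decimal bytes [52, 44] = 34 2c is 2 bytes ≤ B = 3; zero-pad to 3 bytes: K' = 34 2c 00.
K' ⊕ ipad = 02 1a 36.  K' ⊕ opad = 68 70 5c.
Inner input = (K'⊕ipad) ∥ m = 02 1a 36 ∥ d6 91 20 31 9f.
Inner hash: sum = 2+26+54+214+145+32+49+159 = 681; mod 256 = 169 → a9.
Outer input = (K'⊕opad) ∥ inner = 68 70 5c ∥ a9.
Outer hash (tag): sum = 104+112+92+169 = 477; mod 256 = 221 → dd.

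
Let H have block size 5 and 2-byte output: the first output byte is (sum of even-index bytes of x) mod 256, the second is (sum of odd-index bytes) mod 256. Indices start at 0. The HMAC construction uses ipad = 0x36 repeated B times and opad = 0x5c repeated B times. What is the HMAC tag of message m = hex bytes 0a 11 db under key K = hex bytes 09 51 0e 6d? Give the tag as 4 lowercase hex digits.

aafc

Key hex bytes 09 51 0e 6d is 4 bytes ≤ B = 5; zero-pad to 5 bytes: K' = 09 51 0e 6d 00.
K' ⊕ ipad = 3f 67 38 5b 36.  K' ⊕ opad = 55 0d 52 31 5c.
Inner input = (K'⊕ipad) ∥ m = 3f 67 38 5b 36 ∥ 0a 11 db.
Inner hash: even-index sum = 190 mod 256 = 190; odd-index sum = 423 mod 256 = 167 → be a7.
Outer input = (K'⊕opad) ∥ inner = 55 0d 52 31 5c ∥ be a7.
Outer hash (tag): even-index sum = 426 mod 256 = 170; odd-index sum = 252 mod 256 = 252 → aa fc.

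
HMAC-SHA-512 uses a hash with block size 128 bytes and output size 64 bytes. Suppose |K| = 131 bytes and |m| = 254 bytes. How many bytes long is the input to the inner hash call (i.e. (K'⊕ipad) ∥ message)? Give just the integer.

Key is 131 > 128 bytes, so it is hashed to 64 bytes then zero-padded to 128: |K'| = 128.
Inner input = (K'⊕ipad) ∥ m → 128 + 254 = 382 bytes.

382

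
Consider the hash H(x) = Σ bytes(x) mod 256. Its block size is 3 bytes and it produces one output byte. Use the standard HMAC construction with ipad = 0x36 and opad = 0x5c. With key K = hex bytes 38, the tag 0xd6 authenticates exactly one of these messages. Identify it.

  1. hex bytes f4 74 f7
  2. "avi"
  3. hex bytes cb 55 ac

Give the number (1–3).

Key hex bytes 38 is 1 byte ≤ B = 3; zero-pad to 3 bytes: K' = 38 00 00.
K' ⊕ ipad = 0e 36 36; K' ⊕ opad = 64 5c 5c.
m1: inner = H(0e 36 36 f4 74 f7) = d9; tag = H(64 5c 5c d9) = f5
m2: inner = H(0e 36 36 61 76 69) = ba; tag = H(64 5c 5c ba) = d6 ← matches
m3: inner = H(0e 36 36 cb 55 ac) = 46; tag = H(64 5c 5c 46) = 62

2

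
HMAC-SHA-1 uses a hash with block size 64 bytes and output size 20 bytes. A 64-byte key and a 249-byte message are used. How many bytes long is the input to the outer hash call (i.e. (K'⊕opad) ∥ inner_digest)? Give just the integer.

Key is 64 ≤ 64 bytes, zero-padded: |K'| = 64.
Outer input = (K'⊕opad) ∥ H(inner) → 64 + 20 = 84 bytes.

84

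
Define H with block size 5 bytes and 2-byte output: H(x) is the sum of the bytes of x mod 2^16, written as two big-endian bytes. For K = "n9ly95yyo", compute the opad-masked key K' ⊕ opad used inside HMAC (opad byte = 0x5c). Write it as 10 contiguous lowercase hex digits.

5f075c5c5c

Key "n9ly95yyo" = 6e 39 6c 79 39 35 79 79 6f is 9 bytes > B = 5, so hash it first: H(key) = 03 5b, then zero-pad to 5 bytes: K' = 03 5b 00 00 00.
XOR each byte with 0x5c: 03⊕5c=5f, 5b⊕5c=07, 00⊕5c=5c, 00⊕5c=5c, 00⊕5c=5c.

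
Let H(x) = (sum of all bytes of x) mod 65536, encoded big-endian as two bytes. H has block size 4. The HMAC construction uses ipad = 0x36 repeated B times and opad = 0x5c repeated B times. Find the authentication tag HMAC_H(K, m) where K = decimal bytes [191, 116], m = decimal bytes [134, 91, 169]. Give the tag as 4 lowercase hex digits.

0286

Key decimal bytes [191, 116] = bf 74 is 2 bytes ≤ B = 4; zero-pad to 4 bytes: K' = bf 74 00 00.
K' ⊕ ipad = 89 42 36 36.  K' ⊕ opad = e3 28 5c 5c.
Inner input = (K'⊕ipad) ∥ m = 89 42 36 36 ∥ 86 5b a9.
Inner hash: sum = 137+66+54+54+134+91+169 = 705 → 02 c1.
Outer input = (K'⊕opad) ∥ inner = e3 28 5c 5c ∥ 02 c1.
Outer hash (tag): sum = 227+40+92+92+2+193 = 646 → 02 86.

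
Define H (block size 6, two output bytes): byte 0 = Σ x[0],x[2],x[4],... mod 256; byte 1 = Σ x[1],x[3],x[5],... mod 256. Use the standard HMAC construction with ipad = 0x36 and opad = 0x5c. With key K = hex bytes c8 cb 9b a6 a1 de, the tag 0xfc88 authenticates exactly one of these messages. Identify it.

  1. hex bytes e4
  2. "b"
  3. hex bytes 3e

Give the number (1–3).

2

Key hex bytes c8 cb 9b a6 a1 de is exactly B = 6 bytes: K' = c8 cb 9b a6 a1 de.
K' ⊕ ipad = fe fd ad 90 97 e8; K' ⊕ opad = 94 97 c7 fa fd 82.
m1: inner = H(fe fd ad 90 97 e8 e4) = 26 75; tag = H(94 97 c7 fa fd 82 26 75) = 7e88
m2: inner = H(fe fd ad 90 97 e8 62) = a4 75; tag = H(94 97 c7 fa fd 82 a4 75) = fc88 ← matches
m3: inner = H(fe fd ad 90 97 e8 3e) = 80 75; tag = H(94 97 c7 fa fd 82 80 75) = d888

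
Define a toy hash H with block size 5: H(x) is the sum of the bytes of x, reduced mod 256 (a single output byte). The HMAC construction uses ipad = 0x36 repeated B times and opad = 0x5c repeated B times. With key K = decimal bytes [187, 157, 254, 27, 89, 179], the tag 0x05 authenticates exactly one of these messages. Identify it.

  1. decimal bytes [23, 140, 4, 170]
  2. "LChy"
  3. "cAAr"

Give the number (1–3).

1

Key decimal bytes [187, 157, 254, 27, 89, 179] = bb 9d fe 1b 59 b3 is 6 bytes > B = 5, so hash it first: H(key) = 7d, then zero-pad to 5 bytes: K' = 7d 00 00 00 00.
K' ⊕ ipad = 4b 36 36 36 36; K' ⊕ opad = 21 5c 5c 5c 5c.
m1: inner = H(4b 36 36 36 36 17 8c 04 aa) = 74; tag = H(21 5c 5c 5c 5c 74) = 05 ← matches
m2: inner = H(4b 36 36 36 36 4c 43 68 79) = 93; tag = H(21 5c 5c 5c 5c 93) = 24
m3: inner = H(4b 36 36 36 36 63 41 41 72) = 7a; tag = H(21 5c 5c 5c 5c 7a) = 0b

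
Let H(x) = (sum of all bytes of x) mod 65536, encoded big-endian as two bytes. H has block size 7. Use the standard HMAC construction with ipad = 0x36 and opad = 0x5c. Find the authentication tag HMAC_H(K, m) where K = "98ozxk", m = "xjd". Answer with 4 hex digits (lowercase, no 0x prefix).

02c4

Key "98ozxk" = 39 38 6f 7a 78 6b is 6 bytes ≤ B = 7; zero-pad to 7 bytes: K' = 39 38 6f 7a 78 6b 00.
K' ⊕ ipad = 0f 0e 59 4c 4e 5d 36.  K' ⊕ opad = 65 64 33 26 24 37 5c.
Inner input = (K'⊕ipad) ∥ m = 0f 0e 59 4c 4e 5d 36 ∥ 78 6a 64.
Inner hash: sum = 15+14+89+76+78+93+54+120+106+100 = 745 → 02 e9.
Outer input = (K'⊕opad) ∥ inner = 65 64 33 26 24 37 5c ∥ 02 e9.
Outer hash (tag): sum = 101+100+51+38+36+55+92+2+233 = 708 → 02 c4.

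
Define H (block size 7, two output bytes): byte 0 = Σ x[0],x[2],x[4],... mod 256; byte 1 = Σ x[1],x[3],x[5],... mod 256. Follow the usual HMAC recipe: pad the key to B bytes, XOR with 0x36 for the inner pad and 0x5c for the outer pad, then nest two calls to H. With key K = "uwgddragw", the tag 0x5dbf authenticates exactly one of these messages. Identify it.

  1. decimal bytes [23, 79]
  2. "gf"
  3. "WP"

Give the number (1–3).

1

Key "uwgddragw" = 75 77 67 64 64 72 61 67 77 is 9 bytes > B = 7, so hash it first: H(key) = 18 b4, then zero-pad to 7 bytes: K' = 18 b4 00 00 00 00 00.
K' ⊕ ipad = 2e 82 36 36 36 36 36; K' ⊕ opad = 44 e8 5c 5c 5c 5c 5c.
m1: inner = H(2e 82 36 36 36 36 36 17 4f) = 1f 05; tag = H(44 e8 5c 5c 5c 5c 5c 1f 05) = 5dbf ← matches
m2: inner = H(2e 82 36 36 36 36 36 67 66) = 36 55; tag = H(44 e8 5c 5c 5c 5c 5c 36 55) = add6
m3: inner = H(2e 82 36 36 36 36 36 57 50) = 20 45; tag = H(44 e8 5c 5c 5c 5c 5c 20 45) = 9dc0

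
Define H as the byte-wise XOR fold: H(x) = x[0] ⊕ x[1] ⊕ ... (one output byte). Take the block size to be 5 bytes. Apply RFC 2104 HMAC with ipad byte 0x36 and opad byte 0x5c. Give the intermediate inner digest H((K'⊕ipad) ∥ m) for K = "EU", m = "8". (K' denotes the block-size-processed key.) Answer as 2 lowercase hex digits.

1e

Key "EU" = 45 55 is 2 bytes ≤ B = 5; zero-pad to 5 bytes: K' = 45 55 00 00 00.
K' ⊕ ipad = 73 63 36 36 36.
Inner input = 73 63 36 36 36 ∥ 38.
Inner hash: XOR 73⊕63⊕36⊕36⊕36⊕38 = 1e.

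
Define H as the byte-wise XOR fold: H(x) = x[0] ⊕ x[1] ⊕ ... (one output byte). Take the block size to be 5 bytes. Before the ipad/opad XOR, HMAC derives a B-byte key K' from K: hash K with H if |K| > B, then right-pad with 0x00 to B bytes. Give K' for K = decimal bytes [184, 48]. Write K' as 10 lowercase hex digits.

b830000000

Key decimal bytes [184, 48] = b8 30 is 2 bytes ≤ B = 5; zero-pad to 5 bytes: K' = b8 30 00 00 00.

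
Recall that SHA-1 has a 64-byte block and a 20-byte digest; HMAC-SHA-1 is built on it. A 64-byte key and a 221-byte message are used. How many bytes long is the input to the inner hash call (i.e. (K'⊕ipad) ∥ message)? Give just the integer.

285

Key is 64 ≤ 64 bytes, zero-padded: |K'| = 64.
Inner input = (K'⊕ipad) ∥ m → 64 + 221 = 285 bytes.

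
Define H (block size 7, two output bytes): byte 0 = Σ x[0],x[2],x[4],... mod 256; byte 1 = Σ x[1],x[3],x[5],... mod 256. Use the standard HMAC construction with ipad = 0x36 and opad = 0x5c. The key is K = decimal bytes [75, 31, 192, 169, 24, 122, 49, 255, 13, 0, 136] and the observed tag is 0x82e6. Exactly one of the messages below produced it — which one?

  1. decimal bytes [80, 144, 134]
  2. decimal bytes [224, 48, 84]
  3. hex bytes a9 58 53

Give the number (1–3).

1

Key decimal bytes [75, 31, 192, 169, 24, 122, 49, 255, 13, 0, 136] = 4b 1f c0 a9 18 7a 31 ff 0d 00 88 is 11 bytes > B = 7, so hash it first: H(key) = e9 41, then zero-pad to 7 bytes: K' = e9 41 00 00 00 00 00.
K' ⊕ ipad = df 77 36 36 36 36 36; K' ⊕ opad = b5 1d 5c 5c 5c 5c 5c.
m1: inner = H(df 77 36 36 36 36 36 50 90 86) = 11 b9; tag = H(b5 1d 5c 5c 5c 5c 5c 11 b9) = 82e6 ← matches
m2: inner = H(df 77 36 36 36 36 36 e0 30 54) = b1 17; tag = H(b5 1d 5c 5c 5c 5c 5c b1 17) = e086
m3: inner = H(df 77 36 36 36 36 36 a9 58 53) = d9 df; tag = H(b5 1d 5c 5c 5c 5c 5c d9 df) = a8ae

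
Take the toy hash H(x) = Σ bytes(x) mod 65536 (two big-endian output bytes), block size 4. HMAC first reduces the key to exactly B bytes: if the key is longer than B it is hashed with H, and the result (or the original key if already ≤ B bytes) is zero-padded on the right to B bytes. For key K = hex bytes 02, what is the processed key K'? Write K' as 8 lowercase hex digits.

Key hex bytes 02 is 1 byte ≤ B = 4; zero-pad to 4 bytes: K' = 02 00 00 00.

02000000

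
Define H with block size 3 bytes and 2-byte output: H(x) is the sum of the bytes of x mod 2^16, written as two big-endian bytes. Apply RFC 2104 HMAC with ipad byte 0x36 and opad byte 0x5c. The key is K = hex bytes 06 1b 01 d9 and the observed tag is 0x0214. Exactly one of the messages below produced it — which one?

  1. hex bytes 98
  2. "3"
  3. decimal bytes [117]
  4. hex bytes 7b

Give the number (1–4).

Key hex bytes 06 1b 01 d9 is 4 bytes > B = 3, so hash it first: H(key) = 00 fb, then zero-pad to 3 bytes: K' = 00 fb 00.
K' ⊕ ipad = 36 cd 36; K' ⊕ opad = 5c a7 5c.
m1: inner = H(36 cd 36 98) = 01 d1; tag = H(5c a7 5c 01 d1) = 0231
m2: inner = H(36 cd 36 33) = 01 6c; tag = H(5c a7 5c 01 6c) = 01cc
m3: inner = H(36 cd 36 75) = 01 ae; tag = H(5c a7 5c 01 ae) = 020e
m4: inner = H(36 cd 36 7b) = 01 b4; tag = H(5c a7 5c 01 b4) = 0214 ← matches

4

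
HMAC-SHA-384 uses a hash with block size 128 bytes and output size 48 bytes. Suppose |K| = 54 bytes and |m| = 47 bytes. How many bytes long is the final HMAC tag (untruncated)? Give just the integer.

The tag is one SHA-384 digest: 48 bytes.

48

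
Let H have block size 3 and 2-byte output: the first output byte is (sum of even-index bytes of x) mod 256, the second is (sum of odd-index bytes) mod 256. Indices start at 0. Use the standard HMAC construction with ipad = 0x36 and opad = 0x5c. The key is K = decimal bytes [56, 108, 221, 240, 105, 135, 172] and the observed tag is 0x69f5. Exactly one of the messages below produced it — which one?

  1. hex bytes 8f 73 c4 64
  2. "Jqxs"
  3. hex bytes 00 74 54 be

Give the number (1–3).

Key decimal bytes [56, 108, 221, 240, 105, 135, 172] = 38 6c dd f0 69 87 ac is 7 bytes > B = 3, so hash it first: H(key) = 2a e3, then zero-pad to 3 bytes: K' = 2a e3 00.
K' ⊕ ipad = 1c d5 36; K' ⊕ opad = 76 bf 5c.
m1: inner = H(1c d5 36 8f 73 c4 64) = 29 28; tag = H(76 bf 5c 29 28) = fae8
m2: inner = H(1c d5 36 4a 71 78 73) = 36 97; tag = H(76 bf 5c 36 97) = 69f5 ← matches
m3: inner = H(1c d5 36 00 74 54 be) = 84 29; tag = H(76 bf 5c 84 29) = fb43

2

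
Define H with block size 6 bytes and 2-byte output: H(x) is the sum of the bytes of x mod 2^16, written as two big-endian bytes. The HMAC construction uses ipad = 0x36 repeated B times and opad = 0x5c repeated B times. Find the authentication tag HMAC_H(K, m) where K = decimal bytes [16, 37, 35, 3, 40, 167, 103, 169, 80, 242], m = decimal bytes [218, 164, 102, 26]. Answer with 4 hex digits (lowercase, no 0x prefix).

0247

Key decimal bytes [16, 37, 35, 3, 40, 167, 103, 169, 80, 242] = 10 25 23 03 28 a7 67 a9 50 f2 is 10 bytes > B = 6, so hash it first: H(key) = 03 7c, then zero-pad to 6 bytes: K' = 03 7c 00 00 00 00.
K' ⊕ ipad = 35 4a 36 36 36 36.  K' ⊕ opad = 5f 20 5c 5c 5c 5c.
Inner input = (K'⊕ipad) ∥ m = 35 4a 36 36 36 36 ∥ da a4 66 1a.
Inner hash: sum = 53+74+54+54+54+54+218+164+102+26 = 853 → 03 55.
Outer input = (K'⊕opad) ∥ inner = 5f 20 5c 5c 5c 5c ∥ 03 55.
Outer hash (tag): sum = 95+32+92+92+92+92+3+85 = 583 → 02 47.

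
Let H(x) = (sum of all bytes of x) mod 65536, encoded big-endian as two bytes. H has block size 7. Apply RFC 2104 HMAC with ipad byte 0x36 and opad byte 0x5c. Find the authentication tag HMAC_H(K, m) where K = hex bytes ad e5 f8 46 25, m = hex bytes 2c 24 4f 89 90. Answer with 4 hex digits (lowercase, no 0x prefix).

0480

Key hex bytes ad e5 f8 46 25 is 5 bytes ≤ B = 7; zero-pad to 7 bytes: K' = ad e5 f8 46 25 00 00.
K' ⊕ ipad = 9b d3 ce 70 13 36 36.  K' ⊕ opad = f1 b9 a4 1a 79 5c 5c.
Inner input = (K'⊕ipad) ∥ m = 9b d3 ce 70 13 36 36 ∥ 2c 24 4f 89 90.
Inner hash: sum = 155+211+206+112+19+54+54+44+36+79+137+144 = 1251 → 04 e3.
Outer input = (K'⊕opad) ∥ inner = f1 b9 a4 1a 79 5c 5c ∥ 04 e3.
Outer hash (tag): sum = 241+185+164+26+121+92+92+4+227 = 1152 → 04 80.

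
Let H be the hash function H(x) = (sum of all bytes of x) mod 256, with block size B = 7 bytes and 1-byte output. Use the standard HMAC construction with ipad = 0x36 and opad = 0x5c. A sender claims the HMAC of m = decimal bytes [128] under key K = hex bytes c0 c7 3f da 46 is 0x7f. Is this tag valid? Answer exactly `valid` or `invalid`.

Key hex bytes c0 c7 3f da 46 is 5 bytes ≤ B = 7; zero-pad to 7 bytes: K' = c0 c7 3f da 46 00 00.
K' ⊕ ipad = f6 f1 09 ec 70 36 36; K' ⊕ opad = 9c 9b 63 86 1a 5c 5c.
Inner hash: sum = 246+241+9+236+112+54+54+128 = 1080; mod 256 = 56 → 38.
Outer hash (recomputed tag): sum = 156+155+99+134+26+92+92+56 = 810; mod 256 = 42 → 2a.
Recomputed tag = 2a; claimed = 7f → mismatch.

invalid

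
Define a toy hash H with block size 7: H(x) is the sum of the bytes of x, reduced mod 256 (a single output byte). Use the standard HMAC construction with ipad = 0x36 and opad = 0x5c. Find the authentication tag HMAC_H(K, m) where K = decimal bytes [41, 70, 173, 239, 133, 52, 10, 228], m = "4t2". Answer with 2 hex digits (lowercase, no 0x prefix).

Key decimal bytes [41, 70, 173, 239, 133, 52, 10, 228] = 29 46 ad ef 85 34 0a e4 is 8 bytes > B = 7, so hash it first: H(key) = b2, then zero-pad to 7 bytes: K' = b2 00 00 00 00 00 00.
K' ⊕ ipad = 84 36 36 36 36 36 36.  K' ⊕ opad = ee 5c 5c 5c 5c 5c 5c.
Inner input = (K'⊕ipad) ∥ m = 84 36 36 36 36 36 36 ∥ 34 74 32.
Inner hash: sum = 132+54+54+54+54+54+54+52+116+50 = 674; mod 256 = 162 → a2.
Outer input = (K'⊕opad) ∥ inner = ee 5c 5c 5c 5c 5c 5c ∥ a2.
Outer hash (tag): sum = 238+92+92+92+92+92+92+162 = 952; mod 256 = 184 → b8.

b8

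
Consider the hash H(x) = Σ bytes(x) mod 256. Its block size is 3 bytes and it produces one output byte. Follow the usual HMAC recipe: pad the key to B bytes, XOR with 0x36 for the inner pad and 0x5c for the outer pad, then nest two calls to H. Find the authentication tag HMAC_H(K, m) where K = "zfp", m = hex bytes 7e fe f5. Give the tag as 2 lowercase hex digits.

df

Key "zfp" = 7a 66 70 is exactly B = 3 bytes: K' = 7a 66 70.
K' ⊕ ipad = 4c 50 46.  K' ⊕ opad = 26 3a 2c.
Inner input = (K'⊕ipad) ∥ m = 4c 50 46 ∥ 7e fe f5.
Inner hash: sum = 76+80+70+126+254+245 = 851; mod 256 = 83 → 53.
Outer input = (K'⊕opad) ∥ inner = 26 3a 2c ∥ 53.
Outer hash (tag): sum = 38+58+44+83 = 223 → df.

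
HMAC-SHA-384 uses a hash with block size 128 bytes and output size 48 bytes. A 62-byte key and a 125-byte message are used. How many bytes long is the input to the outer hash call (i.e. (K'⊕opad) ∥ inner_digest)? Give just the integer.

Key is 62 ≤ 128 bytes, zero-padded: |K'| = 128.
Outer input = (K'⊕opad) ∥ H(inner) → 128 + 48 = 176 bytes.

176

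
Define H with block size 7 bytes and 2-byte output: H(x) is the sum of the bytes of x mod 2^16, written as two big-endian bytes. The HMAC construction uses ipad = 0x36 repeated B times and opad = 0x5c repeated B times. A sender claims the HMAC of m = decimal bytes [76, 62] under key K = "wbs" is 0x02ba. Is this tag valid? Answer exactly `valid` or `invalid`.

invalid

Key "wbs" = 77 62 73 is 3 bytes ≤ B = 7; zero-pad to 7 bytes: K' = 77 62 73 00 00 00 00.
K' ⊕ ipad = 41 54 45 36 36 36 36; K' ⊕ opad = 2b 3e 2f 5c 5c 5c 5c.
Inner hash: sum = 65+84+69+54+54+54+54+76+62 = 572 → 02 3c.
Outer hash (recomputed tag): sum = 43+62+47+92+92+92+92+2+60 = 582 → 02 46.
Recomputed tag = 0246; claimed = 02ba → mismatch.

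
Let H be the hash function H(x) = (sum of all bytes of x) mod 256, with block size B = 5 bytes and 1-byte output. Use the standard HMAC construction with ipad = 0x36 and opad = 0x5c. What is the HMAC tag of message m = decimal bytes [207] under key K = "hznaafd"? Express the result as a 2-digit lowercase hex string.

81

Key "hznaafd" = 68 7a 6e 61 61 66 64 is 7 bytes > B = 5, so hash it first: H(key) = dc, then zero-pad to 5 bytes: K' = dc 00 00 00 00.
K' ⊕ ipad = ea 36 36 36 36.  K' ⊕ opad = 80 5c 5c 5c 5c.
Inner input = (K'⊕ipad) ∥ m = ea 36 36 36 36 ∥ cf.
Inner hash: sum = 234+54+54+54+54+207 = 657; mod 256 = 145 → 91.
Outer input = (K'⊕opad) ∥ inner = 80 5c 5c 5c 5c ∥ 91.
Outer hash (tag): sum = 128+92+92+92+92+145 = 641; mod 256 = 129 → 81.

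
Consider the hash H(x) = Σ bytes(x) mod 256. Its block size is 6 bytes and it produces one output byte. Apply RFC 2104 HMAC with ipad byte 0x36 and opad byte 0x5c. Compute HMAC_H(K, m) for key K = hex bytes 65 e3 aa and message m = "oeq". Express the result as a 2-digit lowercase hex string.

Key hex bytes 65 e3 aa is 3 bytes ≤ B = 6; zero-pad to 6 bytes: K' = 65 e3 aa 00 00 00.
K' ⊕ ipad = 53 d5 9c 36 36 36.  K' ⊕ opad = 39 bf f6 5c 5c 5c.
Inner input = (K'⊕ipad) ∥ m = 53 d5 9c 36 36 36 ∥ 6f 65 71.
Inner hash: sum = 83+213+156+54+54+54+111+101+113 = 939; mod 256 = 171 → ab.
Outer input = (K'⊕opad) ∥ inner = 39 bf f6 5c 5c 5c ∥ ab.
Outer hash (tag): sum = 57+191+246+92+92+92+171 = 941; mod 256 = 173 → ad.

ad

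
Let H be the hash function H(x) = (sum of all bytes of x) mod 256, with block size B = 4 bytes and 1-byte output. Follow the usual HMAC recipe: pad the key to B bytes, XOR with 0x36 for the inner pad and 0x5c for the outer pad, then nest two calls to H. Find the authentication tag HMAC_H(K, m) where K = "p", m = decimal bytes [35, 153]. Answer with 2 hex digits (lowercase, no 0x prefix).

e4

Key "p" = 70 is 1 byte ≤ B = 4; zero-pad to 4 bytes: K' = 70 00 00 00.
K' ⊕ ipad = 46 36 36 36.  K' ⊕ opad = 2c 5c 5c 5c.
Inner input = (K'⊕ipad) ∥ m = 46 36 36 36 ∥ 23 99.
Inner hash: sum = 70+54+54+54+35+153 = 420; mod 256 = 164 → a4.
Outer input = (K'⊕opad) ∥ inner = 2c 5c 5c 5c ∥ a4.
Outer hash (tag): sum = 44+92+92+92+164 = 484; mod 256 = 228 → e4.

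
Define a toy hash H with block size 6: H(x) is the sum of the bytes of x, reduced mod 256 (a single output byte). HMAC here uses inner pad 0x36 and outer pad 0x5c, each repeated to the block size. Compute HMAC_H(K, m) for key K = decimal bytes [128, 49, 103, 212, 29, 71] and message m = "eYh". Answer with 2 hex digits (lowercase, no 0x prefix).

1a

Key decimal bytes [128, 49, 103, 212, 29, 71] = 80 31 67 d4 1d 47 is exactly B = 6 bytes: K' = 80 31 67 d4 1d 47.
K' ⊕ ipad = b6 07 51 e2 2b 71.  K' ⊕ opad = dc 6d 3b 88 41 1b.
Inner input = (K'⊕ipad) ∥ m = b6 07 51 e2 2b 71 ∥ 65 59 68.
Inner hash: sum = 182+7+81+226+43+113+101+89+104 = 946; mod 256 = 178 → b2.
Outer input = (K'⊕opad) ∥ inner = dc 6d 3b 88 41 1b ∥ b2.
Outer hash (tag): sum = 220+109+59+136+65+27+178 = 794; mod 256 = 26 → 1a.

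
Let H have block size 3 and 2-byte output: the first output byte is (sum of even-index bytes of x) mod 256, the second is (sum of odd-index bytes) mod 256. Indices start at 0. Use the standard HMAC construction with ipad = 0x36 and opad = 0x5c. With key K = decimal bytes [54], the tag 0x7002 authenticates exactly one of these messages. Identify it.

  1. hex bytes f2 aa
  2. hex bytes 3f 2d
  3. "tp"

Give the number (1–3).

Key decimal bytes [54] = 36 is 1 byte ≤ B = 3; zero-pad to 3 bytes: K' = 36 00 00.
K' ⊕ ipad = 00 36 36; K' ⊕ opad = 6a 5c 5c.
m1: inner = H(00 36 36 f2 aa) = e0 28; tag = H(6a 5c 5c e0 28) = ee3c
m2: inner = H(00 36 36 3f 2d) = 63 75; tag = H(6a 5c 5c 63 75) = 3bbf
m3: inner = H(00 36 36 74 70) = a6 aa; tag = H(6a 5c 5c a6 aa) = 7002 ← matches

3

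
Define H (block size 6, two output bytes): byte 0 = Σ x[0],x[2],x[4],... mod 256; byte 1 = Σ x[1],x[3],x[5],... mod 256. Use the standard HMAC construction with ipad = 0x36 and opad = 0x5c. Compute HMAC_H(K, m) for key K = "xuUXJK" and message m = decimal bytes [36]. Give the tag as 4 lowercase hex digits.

9472

Key "xuUXJK" = 78 75 55 58 4a 4b is exactly B = 6 bytes: K' = 78 75 55 58 4a 4b.
K' ⊕ ipad = 4e 43 63 6e 7c 7d.  K' ⊕ opad = 24 29 09 04 16 17.
Inner input = (K'⊕ipad) ∥ m = 4e 43 63 6e 7c 7d ∥ 24.
Inner hash: even-index sum = 337 mod 256 = 81; odd-index sum = 302 mod 256 = 46 → 51 2e.
Outer input = (K'⊕opad) ∥ inner = 24 29 09 04 16 17 ∥ 51 2e.
Outer hash (tag): even-index sum = 148 mod 256 = 148; odd-index sum = 114 mod 256 = 114 → 94 72.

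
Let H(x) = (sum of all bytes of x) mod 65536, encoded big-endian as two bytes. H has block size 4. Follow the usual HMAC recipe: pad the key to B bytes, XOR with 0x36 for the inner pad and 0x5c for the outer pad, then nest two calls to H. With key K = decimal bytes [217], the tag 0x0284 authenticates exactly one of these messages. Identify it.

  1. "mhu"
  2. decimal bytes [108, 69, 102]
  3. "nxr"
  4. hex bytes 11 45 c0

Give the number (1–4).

3

Key decimal bytes [217] = d9 is 1 byte ≤ B = 4; zero-pad to 4 bytes: K' = d9 00 00 00.
K' ⊕ ipad = ef 36 36 36; K' ⊕ opad = 85 5c 5c 5c.
m1: inner = H(ef 36 36 36 6d 68 75) = 02 db; tag = H(85 5c 5c 5c 02 db) = 0276
m2: inner = H(ef 36 36 36 6c 45 66) = 02 a8; tag = H(85 5c 5c 5c 02 a8) = 0243
m3: inner = H(ef 36 36 36 6e 78 72) = 02 e9; tag = H(85 5c 5c 5c 02 e9) = 0284 ← matches
m4: inner = H(ef 36 36 36 11 45 c0) = 02 a7; tag = H(85 5c 5c 5c 02 a7) = 0242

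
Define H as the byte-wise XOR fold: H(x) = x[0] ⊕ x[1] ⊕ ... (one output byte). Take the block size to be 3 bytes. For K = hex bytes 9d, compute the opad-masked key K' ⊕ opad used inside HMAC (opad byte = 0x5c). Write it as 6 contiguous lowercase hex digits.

Key hex bytes 9d is 1 byte ≤ B = 3; zero-pad to 3 bytes: K' = 9d 00 00.
XOR each byte with 0x5c: 9d⊕5c=c1, 00⊕5c=5c, 00⊕5c=5c.

c15c5c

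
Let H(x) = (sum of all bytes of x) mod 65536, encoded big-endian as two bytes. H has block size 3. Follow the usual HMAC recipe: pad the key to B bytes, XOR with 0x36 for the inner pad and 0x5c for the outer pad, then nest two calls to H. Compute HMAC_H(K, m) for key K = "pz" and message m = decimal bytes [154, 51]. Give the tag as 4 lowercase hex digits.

0144

Key "pz" = 70 7a is 2 bytes ≤ B = 3; zero-pad to 3 bytes: K' = 70 7a 00.
K' ⊕ ipad = 46 4c 36.  K' ⊕ opad = 2c 26 5c.
Inner input = (K'⊕ipad) ∥ m = 46 4c 36 ∥ 9a 33.
Inner hash: sum = 70+76+54+154+51 = 405 → 01 95.
Outer input = (K'⊕opad) ∥ inner = 2c 26 5c ∥ 01 95.
Outer hash (tag): sum = 44+38+92+1+149 = 324 → 01 44.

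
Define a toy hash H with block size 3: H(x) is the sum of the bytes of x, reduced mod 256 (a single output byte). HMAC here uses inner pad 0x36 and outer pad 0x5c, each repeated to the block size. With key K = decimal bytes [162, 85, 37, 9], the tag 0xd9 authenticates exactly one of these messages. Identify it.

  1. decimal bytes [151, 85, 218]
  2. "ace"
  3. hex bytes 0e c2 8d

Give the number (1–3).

Key decimal bytes [162, 85, 37, 9] = a2 55 25 09 is 4 bytes > B = 3, so hash it first: H(key) = 25, then zero-pad to 3 bytes: K' = 25 00 00.
K' ⊕ ipad = 13 36 36; K' ⊕ opad = 79 5c 5c.
m1: inner = H(13 36 36 97 55 da) = 45; tag = H(79 5c 5c 45) = 76
m2: inner = H(13 36 36 61 63 65) = a8; tag = H(79 5c 5c a8) = d9 ← matches
m3: inner = H(13 36 36 0e c2 8d) = dc; tag = H(79 5c 5c dc) = 0d

2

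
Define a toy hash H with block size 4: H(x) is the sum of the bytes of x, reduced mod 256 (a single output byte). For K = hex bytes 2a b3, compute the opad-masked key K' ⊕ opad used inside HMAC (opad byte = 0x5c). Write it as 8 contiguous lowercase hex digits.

Key hex bytes 2a b3 is 2 bytes ≤ B = 4; zero-pad to 4 bytes: K' = 2a b3 00 00.
XOR each byte with 0x5c: 2a⊕5c=76, b3⊕5c=ef, 00⊕5c=5c, 00⊕5c=5c.

76ef5c5c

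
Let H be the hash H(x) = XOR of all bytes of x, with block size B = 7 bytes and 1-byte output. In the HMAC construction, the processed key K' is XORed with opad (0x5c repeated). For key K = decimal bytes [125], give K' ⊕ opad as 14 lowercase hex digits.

Key decimal bytes [125] = 7d is 1 byte ≤ B = 7; zero-pad to 7 bytes: K' = 7d 00 00 00 00 00 00.
XOR each byte with 0x5c: 7d⊕5c=21, 00⊕5c=5c, 00⊕5c=5c, 00⊕5c=5c, 00⊕5c=5c, 00⊕5c=5c, 00⊕5c=5c.

215c5c5c5c5c5c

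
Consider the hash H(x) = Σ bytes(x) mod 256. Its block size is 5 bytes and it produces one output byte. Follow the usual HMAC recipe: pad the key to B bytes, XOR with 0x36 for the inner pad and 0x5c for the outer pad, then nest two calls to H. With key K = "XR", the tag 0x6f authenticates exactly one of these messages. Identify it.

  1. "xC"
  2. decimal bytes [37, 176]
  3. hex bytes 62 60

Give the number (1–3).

Key "XR" = 58 52 is 2 bytes ≤ B = 5; zero-pad to 5 bytes: K' = 58 52 00 00 00.
K' ⊕ ipad = 6e 64 36 36 36; K' ⊕ opad = 04 0e 5c 5c 5c.
m1: inner = H(6e 64 36 36 36 78 43) = 2f; tag = H(04 0e 5c 5c 5c 2f) = 55
m2: inner = H(6e 64 36 36 36 25 b0) = 49; tag = H(04 0e 5c 5c 5c 49) = 6f ← matches
m3: inner = H(6e 64 36 36 36 62 60) = 36; tag = H(04 0e 5c 5c 5c 36) = 5c

2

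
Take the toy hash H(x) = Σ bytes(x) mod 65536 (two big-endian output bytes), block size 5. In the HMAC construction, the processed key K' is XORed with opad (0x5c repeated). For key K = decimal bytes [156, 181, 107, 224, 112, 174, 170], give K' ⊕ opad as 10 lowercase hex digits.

Key decimal bytes [156, 181, 107, 224, 112, 174, 170] = 9c b5 6b e0 70 ae aa is 7 bytes > B = 5, so hash it first: H(key) = 04 64, then zero-pad to 5 bytes: K' = 04 64 00 00 00.
XOR each byte with 0x5c: 04⊕5c=58, 64⊕5c=38, 00⊕5c=5c, 00⊕5c=5c, 00⊕5c=5c.

58385c5c5c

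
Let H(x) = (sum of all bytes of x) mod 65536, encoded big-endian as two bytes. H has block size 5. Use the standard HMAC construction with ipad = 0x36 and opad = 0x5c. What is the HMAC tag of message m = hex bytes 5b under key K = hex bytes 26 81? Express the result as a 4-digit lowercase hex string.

Key hex bytes 26 81 is 2 bytes ≤ B = 5; zero-pad to 5 bytes: K' = 26 81 00 00 00.
K' ⊕ ipad = 10 b7 36 36 36.  K' ⊕ opad = 7a dd 5c 5c 5c.
Inner input = (K'⊕ipad) ∥ m = 10 b7 36 36 36 ∥ 5b.
Inner hash: sum = 16+183+54+54+54+91 = 452 → 01 c4.
Outer input = (K'⊕opad) ∥ inner = 7a dd 5c 5c 5c ∥ 01 c4.
Outer hash (tag): sum = 122+221+92+92+92+1+196 = 816 → 03 30.

0330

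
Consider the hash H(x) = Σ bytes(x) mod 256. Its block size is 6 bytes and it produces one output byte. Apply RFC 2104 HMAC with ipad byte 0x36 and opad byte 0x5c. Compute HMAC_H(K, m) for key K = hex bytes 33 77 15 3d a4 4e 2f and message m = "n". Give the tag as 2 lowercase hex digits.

Key hex bytes 33 77 15 3d a4 4e 2f is 7 bytes > B = 6, so hash it first: H(key) = 1d, then zero-pad to 6 bytes: K' = 1d 00 00 00 00 00.
K' ⊕ ipad = 2b 36 36 36 36 36.  K' ⊕ opad = 41 5c 5c 5c 5c 5c.
Inner input = (K'⊕ipad) ∥ m = 2b 36 36 36 36 36 ∥ 6e.
Inner hash: sum = 43+54+54+54+54+54+110 = 423; mod 256 = 167 → a7.
Outer input = (K'⊕opad) ∥ inner = 41 5c 5c 5c 5c 5c ∥ a7.
Outer hash (tag): sum = 65+92+92+92+92+92+167 = 692; mod 256 = 180 → b4.

b4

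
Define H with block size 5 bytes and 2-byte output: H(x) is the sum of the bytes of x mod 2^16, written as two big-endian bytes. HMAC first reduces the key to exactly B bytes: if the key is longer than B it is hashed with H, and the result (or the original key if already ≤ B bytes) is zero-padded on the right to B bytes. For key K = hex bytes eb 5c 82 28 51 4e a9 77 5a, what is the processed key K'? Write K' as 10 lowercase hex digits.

040a000000

|K| = 9 > B = 5, so first hash the key.
H(K): sum = 235+92+130+40+81+78+169+119+90 = 1034 → 04 0a.
Zero-pad H(K) = 04 0a to 5 bytes: K' = 04 0a 00 00 00.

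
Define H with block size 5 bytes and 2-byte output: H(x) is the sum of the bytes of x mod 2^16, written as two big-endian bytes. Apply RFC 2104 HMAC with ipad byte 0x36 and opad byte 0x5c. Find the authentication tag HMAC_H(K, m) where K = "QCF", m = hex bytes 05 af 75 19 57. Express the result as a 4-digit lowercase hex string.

Key "QCF" = 51 43 46 is 3 bytes ≤ B = 5; zero-pad to 5 bytes: K' = 51 43 46 00 00.
K' ⊕ ipad = 67 75 70 36 36.  K' ⊕ opad = 0d 1f 1a 5c 5c.
Inner input = (K'⊕ipad) ∥ m = 67 75 70 36 36 ∥ 05 af 75 19 57.
Inner hash: sum = 103+117+112+54+54+5+175+117+25+87 = 849 → 03 51.
Outer input = (K'⊕opad) ∥ inner = 0d 1f 1a 5c 5c ∥ 03 51.
Outer hash (tag): sum = 13+31+26+92+92+3+81 = 338 → 01 52.

0152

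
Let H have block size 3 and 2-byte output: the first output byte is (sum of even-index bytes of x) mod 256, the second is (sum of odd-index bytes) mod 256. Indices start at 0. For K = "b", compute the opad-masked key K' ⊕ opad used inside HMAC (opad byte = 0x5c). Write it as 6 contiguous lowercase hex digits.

Key "b" = 62 is 1 byte ≤ B = 3; zero-pad to 3 bytes: K' = 62 00 00.
XOR each byte with 0x5c: 62⊕5c=3e, 00⊕5c=5c, 00⊕5c=5c.

3e5c5c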